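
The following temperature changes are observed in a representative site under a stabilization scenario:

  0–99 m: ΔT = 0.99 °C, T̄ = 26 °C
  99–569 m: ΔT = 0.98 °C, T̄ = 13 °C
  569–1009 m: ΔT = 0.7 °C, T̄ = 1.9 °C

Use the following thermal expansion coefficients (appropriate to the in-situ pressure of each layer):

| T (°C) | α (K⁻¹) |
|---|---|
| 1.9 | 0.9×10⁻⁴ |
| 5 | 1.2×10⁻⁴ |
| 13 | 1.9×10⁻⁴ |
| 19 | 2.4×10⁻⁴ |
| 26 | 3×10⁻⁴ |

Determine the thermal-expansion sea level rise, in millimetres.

Layer 1 at 26 °C → α = 3×10⁻⁴ K⁻¹
Layer 2 at 13 °C → α = 1.9×10⁻⁴ K⁻¹
Layer 3 at 1.9 °C → α = 0.9×10⁻⁴ K⁻¹
3×10⁻⁴ × 0.99 × 99 = 0.029403 m
99–569 m: 0.98 × 470 × 1.9×10⁻⁴ = 0.087514 m
Layer 3: 440 × 0.9×10⁻⁴ × 0.7 = 0.02772 m
Δh = 0.029403 + 0.087514 + 0.02772 = 0.144637 m ≈ 140 mm

140 mm of thermosteric rise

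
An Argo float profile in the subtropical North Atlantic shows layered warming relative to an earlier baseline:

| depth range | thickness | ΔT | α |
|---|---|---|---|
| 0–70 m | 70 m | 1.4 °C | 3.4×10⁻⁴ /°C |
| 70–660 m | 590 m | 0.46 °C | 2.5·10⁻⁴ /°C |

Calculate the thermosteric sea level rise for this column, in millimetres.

101 mm of thermosteric rise

Layer 1: 70 × 3.4×10⁻⁴ × 1.4 = 0.03332 m
70–660 m: 2.5×10⁻⁴ × 0.46 × 590 = 0.06785 m
Δh = 0.03332 + 0.06785 = 0.10117 m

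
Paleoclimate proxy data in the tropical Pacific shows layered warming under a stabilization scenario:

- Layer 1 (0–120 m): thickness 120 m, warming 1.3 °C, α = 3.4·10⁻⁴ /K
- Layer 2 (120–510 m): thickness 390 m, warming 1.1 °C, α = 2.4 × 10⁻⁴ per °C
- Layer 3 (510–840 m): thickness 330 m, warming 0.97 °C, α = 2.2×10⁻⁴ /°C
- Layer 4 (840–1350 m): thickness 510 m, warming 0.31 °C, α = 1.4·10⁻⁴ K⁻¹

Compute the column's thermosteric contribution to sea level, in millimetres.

120 × 1.3 × 3.4×10⁻⁴ = 0.05304 m
Layer 2: 390 × 1.1 × 2.4×10⁻⁴ = 0.10296 m
330 × 2.2×10⁻⁴ × 0.97 = 0.070422 m
840–1350 m: 1.4×10⁻⁴ × 510 × 0.31 = 0.022134 m
Δh = 0.05304 + 0.10296 + 0.070422 + 0.022134 = 0.248556 m

Δh = 249 mm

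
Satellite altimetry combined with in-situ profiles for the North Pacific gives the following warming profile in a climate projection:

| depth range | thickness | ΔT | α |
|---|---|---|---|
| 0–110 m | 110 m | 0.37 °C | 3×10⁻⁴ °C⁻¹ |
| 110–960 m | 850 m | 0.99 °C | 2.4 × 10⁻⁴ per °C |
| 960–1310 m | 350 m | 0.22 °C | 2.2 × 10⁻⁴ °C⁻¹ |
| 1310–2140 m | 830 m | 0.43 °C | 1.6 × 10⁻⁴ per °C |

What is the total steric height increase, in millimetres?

Layer 1: 110 × 0.37 × 3×10⁻⁴ = 0.01221 m
Layer 2: 850 × 0.99 × 2.4×10⁻⁴ = 0.20196 m
0.22 × 350 × 2.2×10⁻⁴ = 0.01694 m
Layer 4: 0.43 × 830 × 1.6×10⁻⁴ = 0.057104 m
Δh = 0.01221 + 0.20196 + 0.01694 + 0.057104 = 0.288214 m

Δh ≈ 288 mm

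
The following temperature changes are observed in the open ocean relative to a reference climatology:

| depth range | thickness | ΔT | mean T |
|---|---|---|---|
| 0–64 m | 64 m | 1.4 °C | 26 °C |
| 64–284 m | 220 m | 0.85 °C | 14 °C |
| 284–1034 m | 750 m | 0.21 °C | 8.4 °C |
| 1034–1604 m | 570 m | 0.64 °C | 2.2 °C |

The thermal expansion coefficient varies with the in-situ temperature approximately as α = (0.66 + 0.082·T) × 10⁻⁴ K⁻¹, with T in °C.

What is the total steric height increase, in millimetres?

Δh ≈ 110 mm

Layer 1: α = (0.66 + 0.082×26)×10⁻⁴ = 2.792×10⁻⁴ K⁻¹
Layer 2: α = (0.66 + 0.082×14)×10⁻⁴ = 1.808×10⁻⁴ K⁻¹
Layer 3: α = (0.66 + 0.082×8.4)×10⁻⁴ = 1.3488×10⁻⁴ K⁻¹
Layer 4: α = (0.66 + 0.082×2.2)×10⁻⁴ = 0.8404×10⁻⁴ K⁻¹
Layer 1: 1.4 × 64 × 2.792×10⁻⁴ = 0.02501632 m
1.808×10⁻⁴ × 220 × 0.85 = 0.0338096 m
Layer 3: 1.3488×10⁻⁴ × 0.21 × 750 = 0.0212436 m
Layer 4: 0.64 × 0.8404×10⁻⁴ × 570 = 0.030657792 m
Δh = 0.02501632 + 0.0338096 + 0.0212436 + 0.030657792 = 0.110727312 m ≈ 110 mm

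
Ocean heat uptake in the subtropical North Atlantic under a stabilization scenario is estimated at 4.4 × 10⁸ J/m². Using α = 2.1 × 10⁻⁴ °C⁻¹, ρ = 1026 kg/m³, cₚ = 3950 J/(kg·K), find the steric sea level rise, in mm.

Δh = 22.8 mm

Δh = αQ/(ρcₚ) = 2.1×10⁻⁴ × 4.4×10⁸ / (1026 × 3950) ≈ 0.02280 m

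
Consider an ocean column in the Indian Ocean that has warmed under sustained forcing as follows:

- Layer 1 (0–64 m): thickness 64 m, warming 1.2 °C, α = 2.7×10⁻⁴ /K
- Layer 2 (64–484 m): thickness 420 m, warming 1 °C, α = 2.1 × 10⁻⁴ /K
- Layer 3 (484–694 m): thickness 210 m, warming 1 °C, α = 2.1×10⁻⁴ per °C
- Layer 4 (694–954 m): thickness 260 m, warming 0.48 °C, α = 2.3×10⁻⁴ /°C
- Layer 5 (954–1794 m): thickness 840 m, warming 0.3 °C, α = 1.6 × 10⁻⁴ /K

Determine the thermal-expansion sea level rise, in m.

1.2 × 2.7×10⁻⁴ × 64 = 0.020736 m
2.1×10⁻⁴ × 420 × 1 = 0.08820 m
1 × 210 × 2.1×10⁻⁴ = 0.04410 m
260 × 2.3×10⁻⁴ × 0.48 = 0.028704 m
Layer 5: 0.3 × 1.6×10⁻⁴ × 840 = 0.04032 m
Δh = 0.020736 + 0.08820 + 0.04410 + 0.028704 + 0.04032 = 0.22206 m

0.22 m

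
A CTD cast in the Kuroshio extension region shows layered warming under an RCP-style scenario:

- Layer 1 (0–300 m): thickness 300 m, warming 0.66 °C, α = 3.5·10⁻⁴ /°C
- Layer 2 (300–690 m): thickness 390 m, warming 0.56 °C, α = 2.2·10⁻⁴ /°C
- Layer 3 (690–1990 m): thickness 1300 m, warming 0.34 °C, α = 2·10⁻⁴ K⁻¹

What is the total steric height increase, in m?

3.5×10⁻⁴ × 0.66 × 300 = 0.06930 m
0.56 × 2.2×10⁻⁴ × 390 = 0.048048 m
Layer 3: 1300 × 2×10⁻⁴ × 0.34 = 0.08840 m
Δh = 0.06930 + 0.048048 + 0.08840 = 0.205748 m

0.21 m of thermosteric rise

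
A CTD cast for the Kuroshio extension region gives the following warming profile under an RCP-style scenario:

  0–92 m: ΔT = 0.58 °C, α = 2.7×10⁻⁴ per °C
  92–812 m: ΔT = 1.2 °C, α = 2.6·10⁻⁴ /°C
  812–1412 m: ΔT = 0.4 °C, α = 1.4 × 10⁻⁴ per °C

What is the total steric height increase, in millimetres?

0.58 × 92 × 2.7×10⁻⁴ = 0.0144072 m
Layer 2: 720 × 1.2 × 2.6×10⁻⁴ = 0.22464 m
Layer 3: 0.4 × 600 × 1.4×10⁻⁴ = 0.03360 m
Δh = 0.0144072 + 0.22464 + 0.03360 = 0.2726472 m

270 mm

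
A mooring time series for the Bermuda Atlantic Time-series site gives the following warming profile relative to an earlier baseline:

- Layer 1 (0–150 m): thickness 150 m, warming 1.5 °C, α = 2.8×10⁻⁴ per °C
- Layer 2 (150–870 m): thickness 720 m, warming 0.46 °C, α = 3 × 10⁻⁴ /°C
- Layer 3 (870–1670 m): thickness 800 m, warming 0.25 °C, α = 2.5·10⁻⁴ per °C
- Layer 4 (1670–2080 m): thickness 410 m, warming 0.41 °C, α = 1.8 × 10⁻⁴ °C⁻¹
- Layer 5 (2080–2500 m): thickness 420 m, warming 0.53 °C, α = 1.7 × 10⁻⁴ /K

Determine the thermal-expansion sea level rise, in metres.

Δh = 0.280 m

Layer 1: 1.5 × 2.8×10⁻⁴ × 150 = 0.06300 m
0.46 × 720 × 3×10⁻⁴ = 0.09936 m
870–1670 m: 0.25 × 800 × 2.5×10⁻⁴ = 0.05000 m
1670–2080 m: 410 × 1.8×10⁻⁴ × 0.41 = 0.030258 m
1.7×10⁻⁴ × 0.53 × 420 = 0.037842 m
Δh = 0.06300 + 0.09936 + 0.05000 + 0.030258 + 0.037842 = 0.28046 m ≈ 0.280 m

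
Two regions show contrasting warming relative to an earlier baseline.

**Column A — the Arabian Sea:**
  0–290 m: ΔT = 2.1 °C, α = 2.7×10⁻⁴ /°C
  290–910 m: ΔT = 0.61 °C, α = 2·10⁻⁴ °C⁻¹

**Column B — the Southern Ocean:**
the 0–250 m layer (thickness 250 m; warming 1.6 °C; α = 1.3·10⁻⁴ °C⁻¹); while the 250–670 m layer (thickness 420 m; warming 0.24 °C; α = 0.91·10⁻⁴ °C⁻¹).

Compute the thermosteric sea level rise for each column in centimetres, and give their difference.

A Layer 1: 2.1 × 2.7×10⁻⁴ × 290 = 0.16443 m
A 290–910 m: 0.61 × 620 × 2×10⁻⁴ = 0.07564 m
A total: 0.24007 m
B Layer 1: 1.3×10⁻⁴ × 250 × 1.6 = 0.05200 m
B 0.24 × 420 × 0.91×10⁻⁴ = 0.0091728 m
B total: 0.0611728 m
Difference: 0.24007 − 0.0611728 = 0.1788972 m

Δh_A ≈ 24 cm, Δh_B ≈ 6.1 cm; difference ≈ 18 cm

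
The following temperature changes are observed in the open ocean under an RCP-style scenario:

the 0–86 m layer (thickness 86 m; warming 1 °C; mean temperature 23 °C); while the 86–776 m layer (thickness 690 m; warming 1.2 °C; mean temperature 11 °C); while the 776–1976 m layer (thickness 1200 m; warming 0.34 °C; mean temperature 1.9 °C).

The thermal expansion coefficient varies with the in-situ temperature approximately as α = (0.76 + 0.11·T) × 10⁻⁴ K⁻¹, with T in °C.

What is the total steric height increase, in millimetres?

Layer 1: α = (0.76 + 0.11×23)×10⁻⁴ = 3.29×10⁻⁴ K⁻¹
Layer 2: α = (0.76 + 0.11×11)×10⁻⁴ = 1.97×10⁻⁴ K⁻¹
Layer 3: α = (0.76 + 0.11×1.9)×10⁻⁴ = 0.969×10⁻⁴ K⁻¹
Layer 1: 1 × 3.29×10⁻⁴ × 86 = 0.028294 m
Layer 2: 1.2 × 690 × 1.97×10⁻⁴ = 0.163116 m
0.34 × 0.969×10⁻⁴ × 1200 = 0.0395352 m
Δh = 0.028294 + 0.163116 + 0.0395352 = 0.2309452 m ≈ 230 mm

about 230 mm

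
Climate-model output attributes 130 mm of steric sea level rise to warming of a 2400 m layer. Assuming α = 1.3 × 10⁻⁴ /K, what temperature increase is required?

ΔT = Δh/(αH) = 0.13 / (1.3×10⁻⁴ × 2400) ≈ 0.4167 K

ΔT ≈ 0.42 K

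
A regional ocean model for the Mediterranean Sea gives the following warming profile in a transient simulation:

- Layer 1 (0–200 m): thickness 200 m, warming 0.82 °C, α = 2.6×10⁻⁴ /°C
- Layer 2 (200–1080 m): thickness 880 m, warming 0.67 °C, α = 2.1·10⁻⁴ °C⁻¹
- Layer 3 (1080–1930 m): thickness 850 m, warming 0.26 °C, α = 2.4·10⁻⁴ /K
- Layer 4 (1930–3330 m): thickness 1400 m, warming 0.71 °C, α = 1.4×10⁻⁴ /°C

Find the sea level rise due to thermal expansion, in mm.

359 mm of thermosteric rise

Layer 1: 2.6×10⁻⁴ × 0.82 × 200 = 0.04264 m
Layer 2: 880 × 0.67 × 2.1×10⁻⁴ = 0.123816 m
850 × 2.4×10⁻⁴ × 0.26 = 0.05304 m
1.4×10⁻⁴ × 1400 × 0.71 = 0.13916 m
Δh = 0.04264 + 0.123816 + 0.05304 + 0.13916 = 0.358656 m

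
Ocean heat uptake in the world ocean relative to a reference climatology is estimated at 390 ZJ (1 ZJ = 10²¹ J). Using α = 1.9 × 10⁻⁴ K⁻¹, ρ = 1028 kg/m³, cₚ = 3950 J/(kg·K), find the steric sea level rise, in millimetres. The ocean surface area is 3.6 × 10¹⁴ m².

Δh ≈ 50.7 mm

Per unit area: Q = 390×10²¹ / (3.6×10¹⁴) ≈ 1.083×10⁹ J/m²
Δh = αQ/(ρcₚ) = 1.9×10⁻⁴ × 1.083×10⁹ / (1028 × 3950) ≈ 0.050675 m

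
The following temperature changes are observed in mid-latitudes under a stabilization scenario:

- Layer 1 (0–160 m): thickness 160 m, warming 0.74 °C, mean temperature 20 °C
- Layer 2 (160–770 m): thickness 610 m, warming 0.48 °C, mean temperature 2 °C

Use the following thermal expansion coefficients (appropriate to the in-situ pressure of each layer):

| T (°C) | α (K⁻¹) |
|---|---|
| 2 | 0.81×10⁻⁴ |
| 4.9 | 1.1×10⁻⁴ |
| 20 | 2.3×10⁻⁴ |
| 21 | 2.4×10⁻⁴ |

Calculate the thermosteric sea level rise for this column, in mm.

about 50.9 mm

Layer 1 at 20 °C → α = 2.3×10⁻⁴ K⁻¹
Layer 2 at 2 °C → α = 0.81×10⁻⁴ K⁻¹
0–160 m: 160 × 2.3×10⁻⁴ × 0.74 = 0.027232 m
Layer 2: 610 × 0.81×10⁻⁴ × 0.48 = 0.0237168 m
Δh = 0.027232 + 0.0237168 = 0.0509488 m ≈ 50.9 mm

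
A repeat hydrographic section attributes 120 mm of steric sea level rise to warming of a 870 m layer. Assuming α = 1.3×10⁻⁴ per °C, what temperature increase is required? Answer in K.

ΔT = Δh/(αH) = 0.12 / (1.3×10⁻⁴ × 870) ≈ 1.061 K

1.1 K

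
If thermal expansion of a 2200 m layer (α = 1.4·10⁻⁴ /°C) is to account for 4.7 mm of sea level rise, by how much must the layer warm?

ΔT = Δh/(αH) = 0.0047 / (1.4×10⁻⁴ × 2200) ≈ 0.01526 °C

0.0153 °C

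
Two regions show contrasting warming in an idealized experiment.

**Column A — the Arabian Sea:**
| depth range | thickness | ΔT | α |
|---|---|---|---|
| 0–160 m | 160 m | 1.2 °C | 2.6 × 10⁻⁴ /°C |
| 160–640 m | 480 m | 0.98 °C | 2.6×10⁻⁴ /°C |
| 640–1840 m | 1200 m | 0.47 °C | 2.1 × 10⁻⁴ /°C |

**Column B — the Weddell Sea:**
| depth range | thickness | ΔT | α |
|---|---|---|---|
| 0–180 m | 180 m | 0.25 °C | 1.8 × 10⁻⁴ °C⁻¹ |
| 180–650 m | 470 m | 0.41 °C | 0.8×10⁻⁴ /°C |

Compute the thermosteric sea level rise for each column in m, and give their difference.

A 0–160 m: 160 × 1.2 × 2.6×10⁻⁴ = 0.04992 m
A Layer 2: 0.98 × 2.6×10⁻⁴ × 480 = 0.122304 m
A 640–1840 m: 0.47 × 1200 × 2.1×10⁻⁴ = 0.11844 m
A total: 0.290664 m
B Layer 1: 0.25 × 1.8×10⁻⁴ × 180 = 0.00810 m
B Layer 2: 0.8×10⁻⁴ × 0.41 × 470 = 0.015416 m
B total: 0.023516 m
Difference: 0.290664 − 0.023516 = 0.267148 m

A: 0.29 m; B: 0.024 m; difference 0.27 m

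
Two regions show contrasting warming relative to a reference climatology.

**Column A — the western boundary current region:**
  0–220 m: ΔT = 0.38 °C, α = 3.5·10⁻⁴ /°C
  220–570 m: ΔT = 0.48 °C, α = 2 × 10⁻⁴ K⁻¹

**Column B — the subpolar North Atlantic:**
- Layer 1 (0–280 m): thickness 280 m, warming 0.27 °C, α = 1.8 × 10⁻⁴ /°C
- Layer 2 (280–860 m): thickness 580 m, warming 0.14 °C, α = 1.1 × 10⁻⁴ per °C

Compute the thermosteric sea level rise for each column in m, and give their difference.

Δh_A ≈ 0.063 m, Δh_B ≈ 0.023 m; difference ≈ 0.040 m

A 0–220 m: 0.38 × 3.5×10⁻⁴ × 220 = 0.02926 m
A 0.48 × 350 × 2×10⁻⁴ = 0.03360 m
A total: 0.06286 m
B 0–280 m: 280 × 0.27 × 1.8×10⁻⁴ = 0.013608 m
B Layer 2: 580 × 1.1×10⁻⁴ × 0.14 = 0.008932 m
B total: 0.02254 m
Difference: 0.06286 − 0.02254 = 0.04032 m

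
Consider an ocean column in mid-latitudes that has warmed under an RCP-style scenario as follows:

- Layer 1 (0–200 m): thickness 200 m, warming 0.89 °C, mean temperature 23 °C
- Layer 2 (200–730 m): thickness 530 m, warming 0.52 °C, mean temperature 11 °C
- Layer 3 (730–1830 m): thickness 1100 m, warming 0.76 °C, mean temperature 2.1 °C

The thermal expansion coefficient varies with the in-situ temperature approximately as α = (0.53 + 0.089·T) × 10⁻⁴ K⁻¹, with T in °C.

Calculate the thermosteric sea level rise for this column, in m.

Δh ≈ 0.147 m

Layer 1: α = (0.53 + 0.089×23)×10⁻⁴ = 2.577×10⁻⁴ K⁻¹
Layer 2: α = (0.53 + 0.089×11)×10⁻⁴ = 1.509×10⁻⁴ K⁻¹
Layer 3: α = (0.53 + 0.089×2.1)×10⁻⁴ = 0.7169×10⁻⁴ K⁻¹
0–200 m: 0.89 × 2.577×10⁻⁴ × 200 = 0.0458706 m
Layer 2: 1.509×10⁻⁴ × 530 × 0.52 = 0.04158804 m
Layer 3: 0.76 × 1100 × 0.7169×10⁻⁴ = 0.05993284 m
Δh = 0.0458706 + 0.04158804 + 0.05993284 = 0.14739148 m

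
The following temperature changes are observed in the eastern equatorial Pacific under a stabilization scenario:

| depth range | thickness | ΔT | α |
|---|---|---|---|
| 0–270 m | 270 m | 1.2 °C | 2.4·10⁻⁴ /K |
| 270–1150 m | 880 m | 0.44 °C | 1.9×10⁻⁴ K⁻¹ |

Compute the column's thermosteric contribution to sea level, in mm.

2.4×10⁻⁴ × 1.2 × 270 = 0.07776 m
270–1150 m: 880 × 0.44 × 1.9×10⁻⁴ = 0.073568 m
Δh = 0.07776 + 0.073568 = 0.151328 m

151 mm of thermosteric rise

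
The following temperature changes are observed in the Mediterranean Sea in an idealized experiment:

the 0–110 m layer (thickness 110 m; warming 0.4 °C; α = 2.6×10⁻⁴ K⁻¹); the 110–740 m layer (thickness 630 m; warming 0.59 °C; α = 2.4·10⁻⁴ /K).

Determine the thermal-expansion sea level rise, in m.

Layer 1: 110 × 2.6×10⁻⁴ × 0.4 = 0.01144 m
0.59 × 630 × 2.4×10⁻⁴ = 0.089208 m
Δh = 0.01144 + 0.089208 = 0.100648 m

about 0.10 m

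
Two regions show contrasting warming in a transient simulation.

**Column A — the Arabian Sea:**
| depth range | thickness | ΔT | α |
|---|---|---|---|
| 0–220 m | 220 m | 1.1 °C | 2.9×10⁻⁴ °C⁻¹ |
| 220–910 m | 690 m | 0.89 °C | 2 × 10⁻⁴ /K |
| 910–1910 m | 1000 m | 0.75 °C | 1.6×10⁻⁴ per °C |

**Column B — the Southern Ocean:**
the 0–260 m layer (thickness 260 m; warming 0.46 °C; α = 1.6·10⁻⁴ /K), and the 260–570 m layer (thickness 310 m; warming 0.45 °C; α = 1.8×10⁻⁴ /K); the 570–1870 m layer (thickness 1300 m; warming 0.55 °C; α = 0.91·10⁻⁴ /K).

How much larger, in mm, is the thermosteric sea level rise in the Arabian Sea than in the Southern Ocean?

204 mm larger

A 2.9×10⁻⁴ × 1.1 × 220 = 0.07018 m
A 0.89 × 690 × 2×10⁻⁴ = 0.12282 m
A Layer 3: 0.75 × 1.6×10⁻⁴ × 1000 = 0.12000 m
A total: 0.31300 m
B Layer 1: 260 × 1.6×10⁻⁴ × 0.46 = 0.019136 m
B Layer 2: 310 × 0.45 × 1.8×10⁻⁴ = 0.02511 m
B 0.55 × 0.91×10⁻⁴ × 1300 = 0.065065 m
B total: 0.109311 m
Difference: 0.31300 − 0.109311 = 0.203689 m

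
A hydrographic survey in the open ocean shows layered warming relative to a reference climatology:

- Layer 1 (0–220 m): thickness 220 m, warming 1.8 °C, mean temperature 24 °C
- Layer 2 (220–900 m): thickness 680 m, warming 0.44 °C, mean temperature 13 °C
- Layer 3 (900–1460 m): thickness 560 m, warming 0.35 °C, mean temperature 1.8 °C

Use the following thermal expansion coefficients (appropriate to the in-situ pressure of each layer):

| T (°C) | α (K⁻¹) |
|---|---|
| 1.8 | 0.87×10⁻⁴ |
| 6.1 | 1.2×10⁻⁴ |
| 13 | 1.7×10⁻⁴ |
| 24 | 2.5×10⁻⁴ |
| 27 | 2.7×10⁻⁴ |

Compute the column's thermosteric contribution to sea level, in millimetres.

Δh ≈ 167 mm

Layer 1 at 24 °C → α = 2.5×10⁻⁴ K⁻¹
Layer 2 at 13 °C → α = 1.7×10⁻⁴ K⁻¹
Layer 3 at 1.8 °C → α = 0.87×10⁻⁴ K⁻¹
Layer 1: 2.5×10⁻⁴ × 220 × 1.8 = 0.09900 m
Layer 2: 0.44 × 680 × 1.7×10⁻⁴ = 0.050864 m
0.35 × 560 × 0.87×10⁻⁴ = 0.017052 m
Δh = 0.09900 + 0.050864 + 0.017052 = 0.166916 m ≈ 167 mm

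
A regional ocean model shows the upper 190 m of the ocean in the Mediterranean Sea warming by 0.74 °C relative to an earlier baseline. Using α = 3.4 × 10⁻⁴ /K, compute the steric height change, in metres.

about 0.048 m

Δh = αΔT·H = 3.4×10⁻⁴ × 0.74 × 190 = 0.047804 m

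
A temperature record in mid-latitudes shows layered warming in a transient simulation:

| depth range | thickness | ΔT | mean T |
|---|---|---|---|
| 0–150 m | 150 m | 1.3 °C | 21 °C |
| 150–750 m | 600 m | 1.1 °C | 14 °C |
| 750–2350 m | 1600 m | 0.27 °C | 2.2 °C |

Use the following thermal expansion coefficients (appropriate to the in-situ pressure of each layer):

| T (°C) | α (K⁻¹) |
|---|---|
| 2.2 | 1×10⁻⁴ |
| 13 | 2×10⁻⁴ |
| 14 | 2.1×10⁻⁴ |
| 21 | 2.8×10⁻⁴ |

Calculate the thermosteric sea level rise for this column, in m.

Layer 1 at 21 °C → α = 2.8×10⁻⁴ K⁻¹
Layer 2 at 14 °C → α = 2.1×10⁻⁴ K⁻¹
Layer 3 at 2.2 °C → α = 1×10⁻⁴ K⁻¹
0–150 m: 1.3 × 2.8×10⁻⁴ × 150 = 0.05460 m
Layer 2: 1.1 × 600 × 2.1×10⁻⁴ = 0.13860 m
750–2350 m: 0.27 × 1600 × 1×10⁻⁴ = 0.04320 m
Δh = 0.05460 + 0.13860 + 0.04320 = 0.23640 m

about 0.24 m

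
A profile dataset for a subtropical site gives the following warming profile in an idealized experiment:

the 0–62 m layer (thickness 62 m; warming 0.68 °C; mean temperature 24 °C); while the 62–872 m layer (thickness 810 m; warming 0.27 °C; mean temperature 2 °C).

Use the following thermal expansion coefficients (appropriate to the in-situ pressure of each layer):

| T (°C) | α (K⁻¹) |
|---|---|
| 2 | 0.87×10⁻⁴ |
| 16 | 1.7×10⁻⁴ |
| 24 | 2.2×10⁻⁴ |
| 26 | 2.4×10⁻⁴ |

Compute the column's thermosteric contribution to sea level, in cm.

Layer 1 at 24 °C → α = 2.2×10⁻⁴ K⁻¹
Layer 2 at 2 °C → α = 0.87×10⁻⁴ K⁻¹
0–62 m: 0.68 × 62 × 2.2×10⁻⁴ = 0.0092752 m
62–872 m: 0.87×10⁻⁴ × 0.27 × 810 = 0.0190269 m
Δh = 0.0092752 + 0.0190269 = 0.0283021 m ≈ 2.83 cm

2.83 cm of thermosteric rise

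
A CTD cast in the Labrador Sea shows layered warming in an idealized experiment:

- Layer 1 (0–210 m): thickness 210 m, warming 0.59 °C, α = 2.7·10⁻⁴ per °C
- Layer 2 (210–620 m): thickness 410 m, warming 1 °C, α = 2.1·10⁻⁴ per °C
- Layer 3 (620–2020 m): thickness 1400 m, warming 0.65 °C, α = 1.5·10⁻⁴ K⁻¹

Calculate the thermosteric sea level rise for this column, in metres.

about 0.256 m

Layer 1: 210 × 0.59 × 2.7×10⁻⁴ = 0.033453 m
210–620 m: 1 × 2.1×10⁻⁴ × 410 = 0.08610 m
1400 × 1.5×10⁻⁴ × 0.65 = 0.13650 m
Δh = 0.033453 + 0.08610 + 0.13650 = 0.256053 m ≈ 0.256 m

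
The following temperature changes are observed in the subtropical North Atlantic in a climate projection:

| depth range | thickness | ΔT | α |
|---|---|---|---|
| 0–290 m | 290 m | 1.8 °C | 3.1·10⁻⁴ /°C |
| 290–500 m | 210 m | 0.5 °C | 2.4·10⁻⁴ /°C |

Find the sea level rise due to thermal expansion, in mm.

1.8 × 3.1×10⁻⁴ × 290 = 0.16182 m
Layer 2: 210 × 2.4×10⁻⁴ × 0.5 = 0.02520 m
Δh = 0.16182 + 0.02520 = 0.18702 m

about 187 mm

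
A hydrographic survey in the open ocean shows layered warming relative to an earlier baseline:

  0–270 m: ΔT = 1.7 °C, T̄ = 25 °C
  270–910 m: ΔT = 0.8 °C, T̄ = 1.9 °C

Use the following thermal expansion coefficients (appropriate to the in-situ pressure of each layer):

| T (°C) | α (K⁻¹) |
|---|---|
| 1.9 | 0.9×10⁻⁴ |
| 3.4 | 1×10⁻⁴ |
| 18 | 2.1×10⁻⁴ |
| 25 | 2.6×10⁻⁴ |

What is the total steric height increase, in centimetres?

Layer 1 at 25 °C → α = 2.6×10⁻⁴ K⁻¹
Layer 2 at 1.9 °C → α = 0.9×10⁻⁴ K⁻¹
270 × 1.7 × 2.6×10⁻⁴ = 0.11934 m
270–910 m: 640 × 0.9×10⁻⁴ × 0.8 = 0.04608 m
Δh = 0.11934 + 0.04608 = 0.16542 m ≈ 16.5 cm

about 16.5 cm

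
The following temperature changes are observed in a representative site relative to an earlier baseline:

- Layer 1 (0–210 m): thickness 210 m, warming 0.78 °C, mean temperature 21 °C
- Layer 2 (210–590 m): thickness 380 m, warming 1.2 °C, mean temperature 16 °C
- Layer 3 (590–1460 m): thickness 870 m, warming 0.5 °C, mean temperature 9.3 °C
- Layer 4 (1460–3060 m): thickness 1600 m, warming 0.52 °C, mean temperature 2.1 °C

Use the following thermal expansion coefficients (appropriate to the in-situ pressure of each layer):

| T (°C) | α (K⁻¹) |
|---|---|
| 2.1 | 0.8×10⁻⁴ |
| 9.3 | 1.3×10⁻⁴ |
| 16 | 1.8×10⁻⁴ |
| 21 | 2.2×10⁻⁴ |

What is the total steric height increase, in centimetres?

Layer 1 at 21 °C → α = 2.2×10⁻⁴ K⁻¹
Layer 2 at 16 °C → α = 1.8×10⁻⁴ K⁻¹
Layer 3 at 9.3 °C → α = 1.3×10⁻⁴ K⁻¹
Layer 4 at 2.1 °C → α = 0.8×10⁻⁴ K⁻¹
0–210 m: 210 × 0.78 × 2.2×10⁻⁴ = 0.036036 m
Layer 2: 1.8×10⁻⁴ × 1.2 × 380 = 0.08208 m
590–1460 m: 870 × 0.5 × 1.3×10⁻⁴ = 0.05655 m
0.8×10⁻⁴ × 1600 × 0.52 = 0.06656 m
Δh = 0.036036 + 0.08208 + 0.05655 + 0.06656 = 0.241226 m

about 24 cm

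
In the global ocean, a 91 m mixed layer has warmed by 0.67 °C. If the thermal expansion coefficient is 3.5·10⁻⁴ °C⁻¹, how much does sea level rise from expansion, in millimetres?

Δh = αΔT·H = 3.5×10⁻⁴ × 0.67 × 91 = 0.0213395 m

about 21 mm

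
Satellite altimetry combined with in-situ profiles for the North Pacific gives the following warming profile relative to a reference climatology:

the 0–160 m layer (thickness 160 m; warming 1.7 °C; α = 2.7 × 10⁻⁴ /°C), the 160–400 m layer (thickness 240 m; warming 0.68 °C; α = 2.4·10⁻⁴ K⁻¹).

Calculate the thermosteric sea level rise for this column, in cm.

11.3 cm of thermosteric rise

2.7×10⁻⁴ × 1.7 × 160 = 0.07344 m
2.4×10⁻⁴ × 240 × 0.68 = 0.039168 m
Δh = 0.07344 + 0.039168 = 0.112608 m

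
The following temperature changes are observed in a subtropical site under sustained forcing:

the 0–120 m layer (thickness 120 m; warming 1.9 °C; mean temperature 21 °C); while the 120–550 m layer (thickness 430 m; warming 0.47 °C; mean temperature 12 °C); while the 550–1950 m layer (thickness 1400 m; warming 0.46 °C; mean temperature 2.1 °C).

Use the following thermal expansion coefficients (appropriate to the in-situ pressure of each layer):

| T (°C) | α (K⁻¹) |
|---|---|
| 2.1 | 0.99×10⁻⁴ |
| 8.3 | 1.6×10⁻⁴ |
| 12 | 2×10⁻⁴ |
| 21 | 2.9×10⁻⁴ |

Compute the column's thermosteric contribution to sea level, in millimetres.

about 170 mm

Layer 1 at 21 °C → α = 2.9×10⁻⁴ K⁻¹
Layer 2 at 12 °C → α = 2×10⁻⁴ K⁻¹
Layer 3 at 2.1 °C → α = 0.99×10⁻⁴ K⁻¹
Layer 1: 1.9 × 2.9×10⁻⁴ × 120 = 0.06612 m
Layer 2: 2×10⁻⁴ × 430 × 0.47 = 0.04042 m
550–1950 m: 1400 × 0.46 × 0.99×10⁻⁴ = 0.063756 m
Δh = 0.06612 + 0.04042 + 0.063756 = 0.170296 m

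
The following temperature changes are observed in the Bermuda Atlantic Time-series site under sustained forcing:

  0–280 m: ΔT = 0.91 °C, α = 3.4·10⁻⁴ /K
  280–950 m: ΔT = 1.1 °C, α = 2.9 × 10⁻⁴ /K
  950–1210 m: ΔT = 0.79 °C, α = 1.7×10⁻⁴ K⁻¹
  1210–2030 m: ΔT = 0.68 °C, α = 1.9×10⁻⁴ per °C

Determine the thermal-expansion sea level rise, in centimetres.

44 cm of thermosteric rise

280 × 0.91 × 3.4×10⁻⁴ = 0.086632 m
280–950 m: 670 × 2.9×10⁻⁴ × 1.1 = 0.21373 m
950–1210 m: 0.79 × 1.7×10⁻⁴ × 260 = 0.034918 m
Layer 4: 1.9×10⁻⁴ × 820 × 0.68 = 0.105944 m
Δh = 0.086632 + 0.21373 + 0.034918 + 0.105944 = 0.441224 m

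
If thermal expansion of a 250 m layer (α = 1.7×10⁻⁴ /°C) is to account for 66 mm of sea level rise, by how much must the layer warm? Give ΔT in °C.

about 1.55 °C

ΔT = Δh/(αH) = 0.066 / (1.7×10⁻⁴ × 250) ≈ 1.553 °C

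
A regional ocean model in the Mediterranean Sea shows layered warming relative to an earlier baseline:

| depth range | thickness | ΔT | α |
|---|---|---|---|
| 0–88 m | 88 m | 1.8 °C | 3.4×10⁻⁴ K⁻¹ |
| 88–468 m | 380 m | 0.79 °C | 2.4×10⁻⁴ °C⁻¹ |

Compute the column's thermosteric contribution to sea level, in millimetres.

0–88 m: 3.4×10⁻⁴ × 1.8 × 88 = 0.053856 m
88–468 m: 380 × 2.4×10⁻⁴ × 0.79 = 0.072048 m
Δh = 0.053856 + 0.072048 = 0.125904 m

Δh = 130 mm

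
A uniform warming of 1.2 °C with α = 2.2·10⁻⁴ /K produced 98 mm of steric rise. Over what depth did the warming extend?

H = Δh/(αΔT) = 0.098 / (2.2×10⁻⁴ × 1.2) ≈ 371.2 m

about 370 m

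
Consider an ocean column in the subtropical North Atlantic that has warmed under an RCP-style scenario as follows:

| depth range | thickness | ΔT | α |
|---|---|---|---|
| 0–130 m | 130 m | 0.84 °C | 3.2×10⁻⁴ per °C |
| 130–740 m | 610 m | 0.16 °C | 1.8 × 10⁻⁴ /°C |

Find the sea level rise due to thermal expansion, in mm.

0.84 × 130 × 3.2×10⁻⁴ = 0.034944 m
0.16 × 610 × 1.8×10⁻⁴ = 0.017568 m
Δh = 0.034944 + 0.017568 = 0.052512 m

Δh ≈ 52.5 mm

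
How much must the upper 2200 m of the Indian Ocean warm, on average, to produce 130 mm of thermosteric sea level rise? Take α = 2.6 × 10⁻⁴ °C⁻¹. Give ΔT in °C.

ΔT ≈ 0.227 °C

ΔT = Δh/(αH) = 0.13 / (2.6×10⁻⁴ × 2200) ≈ 0.2273 °C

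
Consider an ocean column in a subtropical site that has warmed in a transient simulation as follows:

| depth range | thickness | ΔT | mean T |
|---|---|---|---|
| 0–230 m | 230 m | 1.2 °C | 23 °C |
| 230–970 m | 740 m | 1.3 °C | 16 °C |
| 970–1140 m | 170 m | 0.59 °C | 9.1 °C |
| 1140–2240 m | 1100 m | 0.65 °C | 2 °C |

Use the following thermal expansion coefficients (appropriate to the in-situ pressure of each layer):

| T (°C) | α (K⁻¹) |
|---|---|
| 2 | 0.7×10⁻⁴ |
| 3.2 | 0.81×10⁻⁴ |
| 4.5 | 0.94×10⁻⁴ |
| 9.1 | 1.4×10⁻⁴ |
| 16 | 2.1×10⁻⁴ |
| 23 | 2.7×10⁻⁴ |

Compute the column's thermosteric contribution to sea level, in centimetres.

Δh = 34.1 cm

Layer 1 at 23 °C → α = 2.7×10⁻⁴ K⁻¹
Layer 2 at 16 °C → α = 2.1×10⁻⁴ K⁻¹
Layer 3 at 9.1 °C → α = 1.4×10⁻⁴ K⁻¹
Layer 4 at 2 °C → α = 0.7×10⁻⁴ K⁻¹
0–230 m: 1.2 × 2.7×10⁻⁴ × 230 = 0.07452 m
740 × 2.1×10⁻⁴ × 1.3 = 0.20202 m
1.4×10⁻⁴ × 170 × 0.59 = 0.014042 m
1140–2240 m: 0.65 × 1100 × 0.7×10⁻⁴ = 0.05005 m
Δh = 0.07452 + 0.20202 + 0.014042 + 0.05005 = 0.340632 m ≈ 34.1 cm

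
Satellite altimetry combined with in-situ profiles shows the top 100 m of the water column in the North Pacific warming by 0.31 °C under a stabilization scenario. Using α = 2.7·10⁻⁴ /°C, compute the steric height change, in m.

Δh = αΔT·H = 2.7×10⁻⁴ × 0.31 × 100 = 0.00837 m

Δh ≈ 0.0084 m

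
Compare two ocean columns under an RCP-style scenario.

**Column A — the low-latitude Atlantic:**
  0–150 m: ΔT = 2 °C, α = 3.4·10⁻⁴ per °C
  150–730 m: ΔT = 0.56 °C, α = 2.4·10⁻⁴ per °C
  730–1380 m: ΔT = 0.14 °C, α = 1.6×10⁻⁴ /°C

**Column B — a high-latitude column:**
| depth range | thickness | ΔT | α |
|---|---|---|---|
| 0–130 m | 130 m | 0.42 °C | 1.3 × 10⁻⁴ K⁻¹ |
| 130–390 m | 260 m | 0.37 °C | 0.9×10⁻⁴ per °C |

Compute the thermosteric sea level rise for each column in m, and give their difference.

Δh_A ≈ 0.195 m, Δh_B ≈ 0.0158 m; difference ≈ 0.179 m

A 0–150 m: 2 × 150 × 3.4×10⁻⁴ = 0.10200 m
A 0.56 × 580 × 2.4×10⁻⁴ = 0.077952 m
A Layer 3: 0.14 × 1.6×10⁻⁴ × 650 = 0.01456 m
A total: 0.194512 m
B 0–130 m: 0.42 × 1.3×10⁻⁴ × 130 = 0.007098 m
B Layer 2: 0.9×10⁻⁴ × 260 × 0.37 = 0.008658 m
B total: 0.015756 m
Difference: 0.194512 − 0.015756 = 0.178756 m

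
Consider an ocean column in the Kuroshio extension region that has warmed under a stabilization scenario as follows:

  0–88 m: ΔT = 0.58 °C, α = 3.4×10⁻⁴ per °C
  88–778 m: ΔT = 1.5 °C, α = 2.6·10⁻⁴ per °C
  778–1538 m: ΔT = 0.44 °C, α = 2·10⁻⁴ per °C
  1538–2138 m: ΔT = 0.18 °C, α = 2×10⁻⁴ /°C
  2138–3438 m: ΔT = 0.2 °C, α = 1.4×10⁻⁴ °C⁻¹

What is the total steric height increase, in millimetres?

Δh = 411 mm

0–88 m: 0.58 × 3.4×10⁻⁴ × 88 = 0.0173536 m
690 × 2.6×10⁻⁴ × 1.5 = 0.26910 m
760 × 0.44 × 2×10⁻⁴ = 0.06688 m
Layer 4: 2×10⁻⁴ × 600 × 0.18 = 0.02160 m
Layer 5: 1300 × 1.4×10⁻⁴ × 0.2 = 0.03640 m
Δh = 0.0173536 + 0.26910 + 0.06688 + 0.02160 + 0.03640 = 0.4113336 m ≈ 411 mm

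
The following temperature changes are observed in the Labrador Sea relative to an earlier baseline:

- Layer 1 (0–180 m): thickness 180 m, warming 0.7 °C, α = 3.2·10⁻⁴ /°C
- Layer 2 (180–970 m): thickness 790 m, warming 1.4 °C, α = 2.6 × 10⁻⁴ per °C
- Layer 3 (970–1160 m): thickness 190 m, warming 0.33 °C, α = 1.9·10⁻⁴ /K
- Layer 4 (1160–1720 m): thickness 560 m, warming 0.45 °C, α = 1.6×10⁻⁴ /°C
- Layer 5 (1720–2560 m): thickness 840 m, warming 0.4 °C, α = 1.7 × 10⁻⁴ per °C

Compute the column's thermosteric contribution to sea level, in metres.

0–180 m: 3.2×10⁻⁴ × 0.7 × 180 = 0.04032 m
Layer 2: 1.4 × 790 × 2.6×10⁻⁴ = 0.28756 m
970–1160 m: 1.9×10⁻⁴ × 190 × 0.33 = 0.011913 m
1160–1720 m: 0.45 × 1.6×10⁻⁴ × 560 = 0.04032 m
Layer 5: 840 × 0.4 × 1.7×10⁻⁴ = 0.05712 m
Δh = 0.04032 + 0.28756 + 0.011913 + 0.04032 + 0.05712 = 0.437233 m

0.44 m of thermosteric rise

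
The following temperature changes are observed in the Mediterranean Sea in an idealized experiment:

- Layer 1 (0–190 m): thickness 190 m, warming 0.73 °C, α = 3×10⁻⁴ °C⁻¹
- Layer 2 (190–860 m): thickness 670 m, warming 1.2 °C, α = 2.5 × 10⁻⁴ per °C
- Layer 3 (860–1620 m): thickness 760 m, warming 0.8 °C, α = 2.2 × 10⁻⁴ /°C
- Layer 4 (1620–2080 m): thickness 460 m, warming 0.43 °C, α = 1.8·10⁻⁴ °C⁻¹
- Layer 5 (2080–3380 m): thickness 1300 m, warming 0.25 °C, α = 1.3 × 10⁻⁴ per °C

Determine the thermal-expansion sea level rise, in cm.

0.73 × 3×10⁻⁴ × 190 = 0.04161 m
190–860 m: 2.5×10⁻⁴ × 670 × 1.2 = 0.20100 m
2.2×10⁻⁴ × 760 × 0.8 = 0.13376 m
Layer 4: 460 × 1.8×10⁻⁴ × 0.43 = 0.035604 m
Layer 5: 0.25 × 1.3×10⁻⁴ × 1300 = 0.04225 m
Δh = 0.04161 + 0.20100 + 0.13376 + 0.035604 + 0.04225 = 0.454224 m ≈ 45 cm

about 45 cm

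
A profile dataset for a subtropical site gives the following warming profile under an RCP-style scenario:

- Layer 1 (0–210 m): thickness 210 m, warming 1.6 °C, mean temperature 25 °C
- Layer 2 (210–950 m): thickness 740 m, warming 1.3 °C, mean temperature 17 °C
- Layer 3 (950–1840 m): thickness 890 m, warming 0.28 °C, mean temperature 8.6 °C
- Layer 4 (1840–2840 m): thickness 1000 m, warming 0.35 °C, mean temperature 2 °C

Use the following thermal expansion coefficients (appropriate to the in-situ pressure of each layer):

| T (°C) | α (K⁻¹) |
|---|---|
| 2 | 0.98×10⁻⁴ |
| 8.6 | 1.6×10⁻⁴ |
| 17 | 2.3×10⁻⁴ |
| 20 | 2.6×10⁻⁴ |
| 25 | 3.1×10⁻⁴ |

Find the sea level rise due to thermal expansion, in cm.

40.0 cm

Layer 1 at 25 °C → α = 3.1×10⁻⁴ K⁻¹
Layer 2 at 17 °C → α = 2.3×10⁻⁴ K⁻¹
Layer 3 at 8.6 °C → α = 1.6×10⁻⁴ K⁻¹
Layer 4 at 2 °C → α = 0.98×10⁻⁴ K⁻¹
0–210 m: 210 × 3.1×10⁻⁴ × 1.6 = 0.10416 m
1.3 × 2.3×10⁻⁴ × 740 = 0.22126 m
1.6×10⁻⁴ × 890 × 0.28 = 0.039872 m
1840–2840 m: 0.35 × 1000 × 0.98×10⁻⁴ = 0.03430 m
Δh = 0.10416 + 0.22126 + 0.039872 + 0.03430 = 0.399592 m ≈ 40.0 cm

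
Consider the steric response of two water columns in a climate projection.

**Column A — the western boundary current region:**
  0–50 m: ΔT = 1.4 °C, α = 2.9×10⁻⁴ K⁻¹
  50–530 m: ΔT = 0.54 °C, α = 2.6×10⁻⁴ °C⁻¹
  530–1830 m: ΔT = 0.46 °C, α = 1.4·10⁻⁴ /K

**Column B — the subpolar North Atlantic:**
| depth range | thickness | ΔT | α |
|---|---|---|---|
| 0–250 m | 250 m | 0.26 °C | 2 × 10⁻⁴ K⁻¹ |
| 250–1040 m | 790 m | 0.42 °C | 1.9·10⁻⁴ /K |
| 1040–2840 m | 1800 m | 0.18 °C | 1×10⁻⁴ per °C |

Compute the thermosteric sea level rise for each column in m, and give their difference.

A Layer 1: 50 × 1.4 × 2.9×10⁻⁴ = 0.02030 m
A Layer 2: 0.54 × 2.6×10⁻⁴ × 480 = 0.067392 m
A Layer 3: 1.4×10⁻⁴ × 0.46 × 1300 = 0.08372 m
A total: 0.171412 m
B 0–250 m: 2×10⁻⁴ × 0.26 × 250 = 0.01300 m
B 790 × 1.9×10⁻⁴ × 0.42 = 0.063042 m
B 1×10⁻⁴ × 0.18 × 1800 = 0.03240 m
B total: 0.108442 m
Difference: 0.171412 − 0.108442 = 0.06297 m

A: 0.17 m; B: 0.11 m; difference 0.063 m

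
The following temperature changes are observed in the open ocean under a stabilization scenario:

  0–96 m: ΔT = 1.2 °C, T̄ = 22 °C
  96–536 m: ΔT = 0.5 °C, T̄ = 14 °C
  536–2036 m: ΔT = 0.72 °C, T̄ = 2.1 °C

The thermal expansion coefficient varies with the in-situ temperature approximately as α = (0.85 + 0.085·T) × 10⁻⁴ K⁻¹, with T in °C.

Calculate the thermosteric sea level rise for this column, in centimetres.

Δh ≈ 18.7 cm

Layer 1: α = (0.85 + 0.085×22)×10⁻⁴ = 2.72×10⁻⁴ K⁻¹
Layer 2: α = (0.85 + 0.085×14)×10⁻⁴ = 2.04×10⁻⁴ K⁻¹
Layer 3: α = (0.85 + 0.085×2.1)×10⁻⁴ = 1.0285×10⁻⁴ K⁻¹
96 × 1.2 × 2.72×10⁻⁴ = 0.0313344 m
2.04×10⁻⁴ × 0.5 × 440 = 0.04488 m
Layer 3: 1.0285×10⁻⁴ × 1500 × 0.72 = 0.111078 m
Δh = 0.0313344 + 0.04488 + 0.111078 = 0.1872924 m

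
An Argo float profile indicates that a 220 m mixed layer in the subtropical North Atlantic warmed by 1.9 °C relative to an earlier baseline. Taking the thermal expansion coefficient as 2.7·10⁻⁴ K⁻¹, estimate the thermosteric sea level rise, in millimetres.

Δh = αΔT·H = 2.7×10⁻⁴ × 1.9 × 220 = 0.11286 m

about 113 mm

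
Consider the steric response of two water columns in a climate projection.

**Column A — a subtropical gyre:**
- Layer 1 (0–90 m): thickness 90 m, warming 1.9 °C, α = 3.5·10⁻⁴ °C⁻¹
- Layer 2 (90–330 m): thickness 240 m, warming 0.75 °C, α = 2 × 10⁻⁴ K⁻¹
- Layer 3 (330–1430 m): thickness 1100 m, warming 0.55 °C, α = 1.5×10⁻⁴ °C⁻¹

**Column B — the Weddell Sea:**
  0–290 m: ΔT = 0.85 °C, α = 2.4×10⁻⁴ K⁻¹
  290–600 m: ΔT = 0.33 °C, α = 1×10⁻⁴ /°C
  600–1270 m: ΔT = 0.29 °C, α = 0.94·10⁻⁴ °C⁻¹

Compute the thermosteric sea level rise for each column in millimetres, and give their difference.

A: 187 mm; B: 87.7 mm; difference 98.9 mm

A 0–90 m: 90 × 1.9 × 3.5×10⁻⁴ = 0.05985 m
A Layer 2: 2×10⁻⁴ × 240 × 0.75 = 0.03600 m
A 330–1430 m: 1100 × 0.55 × 1.5×10⁻⁴ = 0.09075 m
A total: 0.18660 m
B 0–290 m: 290 × 2.4×10⁻⁴ × 0.85 = 0.05916 m
B Layer 2: 1×10⁻⁴ × 310 × 0.33 = 0.01023 m
B Layer 3: 0.29 × 0.94×10⁻⁴ × 670 = 0.0182642 m
B total: 0.0876542 m
Difference: 0.18660 − 0.0876542 = 0.0989458 m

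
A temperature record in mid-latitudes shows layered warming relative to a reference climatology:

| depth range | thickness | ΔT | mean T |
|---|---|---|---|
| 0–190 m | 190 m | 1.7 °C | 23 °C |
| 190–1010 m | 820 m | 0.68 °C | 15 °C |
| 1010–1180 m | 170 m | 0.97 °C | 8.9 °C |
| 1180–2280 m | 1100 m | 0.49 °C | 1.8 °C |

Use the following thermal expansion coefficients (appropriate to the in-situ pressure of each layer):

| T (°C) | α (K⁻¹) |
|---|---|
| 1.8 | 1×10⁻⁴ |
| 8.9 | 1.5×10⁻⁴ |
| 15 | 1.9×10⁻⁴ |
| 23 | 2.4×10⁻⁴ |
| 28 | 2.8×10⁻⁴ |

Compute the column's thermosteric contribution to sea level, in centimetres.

Layer 1 at 23 °C → α = 2.4×10⁻⁴ K⁻¹
Layer 2 at 15 °C → α = 1.9×10⁻⁴ K⁻¹
Layer 3 at 8.9 °C → α = 1.5×10⁻⁴ K⁻¹
Layer 4 at 1.8 °C → α = 1×10⁻⁴ K⁻¹
Layer 1: 1.7 × 190 × 2.4×10⁻⁴ = 0.07752 m
190–1010 m: 1.9×10⁻⁴ × 820 × 0.68 = 0.105944 m
170 × 1.5×10⁻⁴ × 0.97 = 0.024735 m
1×10⁻⁴ × 0.49 × 1100 = 0.05390 m
Δh = 0.07752 + 0.105944 + 0.024735 + 0.05390 = 0.262099 m

about 26.2 cm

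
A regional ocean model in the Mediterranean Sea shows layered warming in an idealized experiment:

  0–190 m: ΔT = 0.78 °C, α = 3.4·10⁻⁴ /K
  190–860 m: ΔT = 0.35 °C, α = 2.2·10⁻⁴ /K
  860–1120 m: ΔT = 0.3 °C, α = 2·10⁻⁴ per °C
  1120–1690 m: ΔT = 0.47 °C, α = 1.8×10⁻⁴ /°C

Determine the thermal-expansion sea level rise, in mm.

0.78 × 190 × 3.4×10⁻⁴ = 0.050388 m
2.2×10⁻⁴ × 0.35 × 670 = 0.05159 m
260 × 0.3 × 2×10⁻⁴ = 0.01560 m
Layer 4: 570 × 0.47 × 1.8×10⁻⁴ = 0.048222 m
Δh = 0.050388 + 0.05159 + 0.01560 + 0.048222 = 0.16580 m ≈ 166 mm

about 166 mm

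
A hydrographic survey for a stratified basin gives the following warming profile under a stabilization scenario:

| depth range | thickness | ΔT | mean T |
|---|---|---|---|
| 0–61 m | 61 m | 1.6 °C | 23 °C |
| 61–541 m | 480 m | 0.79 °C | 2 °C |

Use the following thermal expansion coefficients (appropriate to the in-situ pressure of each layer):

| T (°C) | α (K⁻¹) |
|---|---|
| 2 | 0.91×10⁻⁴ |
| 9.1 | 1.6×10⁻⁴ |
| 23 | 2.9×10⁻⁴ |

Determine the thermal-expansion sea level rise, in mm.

Layer 1 at 23 °C → α = 2.9×10⁻⁴ K⁻¹
Layer 2 at 2 °C → α = 0.91×10⁻⁴ K⁻¹
61 × 2.9×10⁻⁴ × 1.6 = 0.028304 m
480 × 0.79 × 0.91×10⁻⁴ = 0.0345072 m
Δh = 0.028304 + 0.0345072 = 0.0628112 m ≈ 62.8 mm

Δh ≈ 62.8 mm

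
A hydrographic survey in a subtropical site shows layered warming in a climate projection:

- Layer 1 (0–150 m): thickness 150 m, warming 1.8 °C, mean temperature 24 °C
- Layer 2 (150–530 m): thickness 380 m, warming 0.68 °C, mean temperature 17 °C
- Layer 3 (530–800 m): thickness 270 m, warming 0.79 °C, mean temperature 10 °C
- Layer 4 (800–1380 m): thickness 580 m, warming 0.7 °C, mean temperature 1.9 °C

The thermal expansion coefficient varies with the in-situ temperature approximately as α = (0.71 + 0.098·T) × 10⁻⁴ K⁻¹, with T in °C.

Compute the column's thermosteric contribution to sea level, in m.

about 0.22 m

Layer 1: α = (0.71 + 0.098×24)×10⁻⁴ = 3.062×10⁻⁴ K⁻¹
Layer 2: α = (0.71 + 0.098×17)×10⁻⁴ = 2.376×10⁻⁴ K⁻¹
Layer 3: α = (0.71 + 0.098×10)×10⁻⁴ = 1.69×10⁻⁴ K⁻¹
Layer 4: α = (0.71 + 0.098×1.9)×10⁻⁴ = 0.8962×10⁻⁴ K⁻¹
Layer 1: 150 × 1.8 × 3.062×10⁻⁴ = 0.082674 m
0.68 × 380 × 2.376×10⁻⁴ = 0.06139584 m
270 × 1.69×10⁻⁴ × 0.79 = 0.0360477 m
580 × 0.7 × 0.8962×10⁻⁴ = 0.03638572 m
Δh = 0.082674 + 0.06139584 + 0.0360477 + 0.03638572 = 0.21650326 m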